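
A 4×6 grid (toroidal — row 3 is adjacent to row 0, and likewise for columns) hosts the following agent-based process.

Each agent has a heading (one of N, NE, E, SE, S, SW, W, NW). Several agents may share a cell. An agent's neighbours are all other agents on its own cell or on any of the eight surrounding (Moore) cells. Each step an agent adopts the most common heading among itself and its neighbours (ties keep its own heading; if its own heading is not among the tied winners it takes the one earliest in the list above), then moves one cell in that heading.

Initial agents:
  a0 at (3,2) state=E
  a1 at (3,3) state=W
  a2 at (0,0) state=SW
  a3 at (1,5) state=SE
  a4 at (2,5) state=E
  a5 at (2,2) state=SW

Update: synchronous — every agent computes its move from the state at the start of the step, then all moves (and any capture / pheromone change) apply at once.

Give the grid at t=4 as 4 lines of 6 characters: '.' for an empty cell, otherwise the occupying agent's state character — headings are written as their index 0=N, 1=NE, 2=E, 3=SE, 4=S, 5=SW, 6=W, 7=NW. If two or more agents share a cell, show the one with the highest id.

..5...
..55..
....5.
.....6

t=1: a0@(3,3):E a1@(3,2):W a2@(1,5):SW a3@(2,0):SE a4@(2,0):E a5@(3,1):SW
t=2: a0@(3,4):E a1@(3,1):W a2@(2,4):SW a3@(3,5):SW a4@(3,5):SW a5@(0,0):SW
t=3: a0@(0,3):SW a1@(3,0):W a2@(3,3):SW a3@(0,4):SW a4@(0,4):SW a5@(1,5):SW
t=4: a0@(1,2):SW a1@(3,5):W a2@(0,2):SW a3@(1,3):SW a4@(1,3):SW a5@(2,4):SW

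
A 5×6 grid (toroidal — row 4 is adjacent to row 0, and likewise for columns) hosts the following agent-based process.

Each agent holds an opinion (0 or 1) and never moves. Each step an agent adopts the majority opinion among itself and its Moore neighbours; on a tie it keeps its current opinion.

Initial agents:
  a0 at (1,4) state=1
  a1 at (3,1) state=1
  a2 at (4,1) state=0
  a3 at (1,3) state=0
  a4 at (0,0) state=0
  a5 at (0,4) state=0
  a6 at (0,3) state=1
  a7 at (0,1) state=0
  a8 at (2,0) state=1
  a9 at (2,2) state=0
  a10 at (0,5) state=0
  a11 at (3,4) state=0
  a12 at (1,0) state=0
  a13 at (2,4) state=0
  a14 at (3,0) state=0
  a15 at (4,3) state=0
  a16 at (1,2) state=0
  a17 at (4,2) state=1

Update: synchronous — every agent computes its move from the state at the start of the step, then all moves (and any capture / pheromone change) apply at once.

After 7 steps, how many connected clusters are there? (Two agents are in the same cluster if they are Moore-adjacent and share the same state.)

1

t=1: a0@(1,4):0 a1@(3,1):1 a2@(4,1):0 a3@(1,3):0 a4@(0,0):0 a5@(0,4):0 a6@(0,3):0 a7@(0,1):0 a8@(2,0):1 a9@(2,2):0 a10@(0,5):0 a11@(3,4):0 a12@(1,0):0 a13@(2,4):0 a14@(3,0):0 a15@(4,3):0 a16@(1,2):0 a17@(4,2):1
t=2: a0@(1,4):0 a1@(3,1):1 a2@(4,1):0 a3@(1,3):0 a4@(0,0):0 a5@(0,4):0 a6@(0,3):0 a7@(0,1):0 a8@(2,0):1 a9@(2,2):0 a10@(0,5):0 a11@(3,4):0 a12@(1,0):0 a13@(2,4):0 a14@(3,0):0 a15@(4,3):0 a16@(1,2):0 a17@(4,2):0
t=3: a0@(1,4):0 a1@(3,1):0 a2@(4,1):0 a3@(1,3):0 a4@(0,0):0 a5@(0,4):0 a6@(0,3):0 a7@(0,1):0 a8@(2,0):1 a9@(2,2):0 a10@(0,5):0 a11@(3,4):0 a12@(1,0):0 a13@(2,4):0 a14@(3,0):0 a15@(4,3):0 a16@(1,2):0 a17@(4,2):0
t=4: a0@(1,4):0 a1@(3,1):0 a2@(4,1):0 a3@(1,3):0 a4@(0,0):0 a5@(0,4):0 a6@(0,3):0 a7@(0,1):0 a8@(2,0):0 a9@(2,2):0 a10@(0,5):0 a11@(3,4):0 a12@(1,0):0 a13@(2,4):0 a14@(3,0):0 a15@(4,3):0 a16@(1,2):0 a17@(4,2):0
t=5: (unchanged — steady state)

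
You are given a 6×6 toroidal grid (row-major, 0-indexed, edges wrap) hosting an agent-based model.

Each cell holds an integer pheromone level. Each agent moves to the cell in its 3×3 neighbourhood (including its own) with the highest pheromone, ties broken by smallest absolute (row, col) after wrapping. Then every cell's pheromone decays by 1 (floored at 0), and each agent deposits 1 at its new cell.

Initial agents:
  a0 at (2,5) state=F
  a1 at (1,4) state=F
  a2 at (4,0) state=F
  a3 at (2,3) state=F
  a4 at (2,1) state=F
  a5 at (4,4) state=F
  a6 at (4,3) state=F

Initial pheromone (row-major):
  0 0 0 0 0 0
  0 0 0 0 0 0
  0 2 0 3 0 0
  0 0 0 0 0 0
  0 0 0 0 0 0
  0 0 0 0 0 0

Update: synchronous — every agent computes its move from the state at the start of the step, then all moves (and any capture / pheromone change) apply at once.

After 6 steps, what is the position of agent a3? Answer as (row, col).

(2, 3)

t=1: a0@(1,0) a1@(2,3) a2@(3,0) a3@(2,3) a4@(2,1) a5@(3,3) a6@(3,2) | pheromone: 0 0 0 0 0 0 / 1 0 0 0 0 0 / 0 2 0 4 0 0 / 1 0 1 1 0 0 / 0 0 0 0 0 0 / 0 0 0 0 0 0
t=2: a0@(2,1) a1@(2,3) a2@(2,1) a3@(2,3) a4@(2,1) a5@(2,3) a6@(2,3) | pheromone: 0 0 0 0 0 0 / 0 0 0 0 0 0 / 0 4 0 7 0 0 / 0 0 0 0 0 0 / 0 0 0 0 0 0 / 0 0 0 0 0 0
t=3: a0@(2,1) a1@(2,3) a2@(2,1) a3@(2,3) a4@(2,1) a5@(2,3) a6@(2,3) | pheromone: 0 0 0 0 0 0 / 0 0 0 0 0 0 / 0 6 0 10 0 0 / 0 0 0 0 0 0 / 0 0 0 0 0 0 / 0 0 0 0 0 0
t=4: a0@(2,1) a1@(2,3) a2@(2,1) a3@(2,3) a4@(2,1) a5@(2,3) a6@(2,3) | pheromone: 0 0 0 0 0 0 / 0 0 0 0 0 0 / 0 8 0 13 0 0 / 0 0 0 0 0 0 / 0 0 0 0 0 0 / 0 0 0 0 0 0
t=5: a0@(2,1) a1@(2,3) a2@(2,1) a3@(2,3) a4@(2,1) a5@(2,3) a6@(2,3) | pheromone: 0 0 0 0 0 0 / 0 0 0 0 0 0 / 0 10 0 16 0 0 / 0 0 0 0 0 0 / 0 0 0 0 0 0 / 0 0 0 0 0 0
t=6: a0@(2,1) a1@(2,3) a2@(2,1) a3@(2,3) a4@(2,1) a5@(2,3) a6@(2,3) | pheromone: 0 0 0 0 0 0 / 0 0 0 0 0 0 / 0 12 0 19 0 0 / 0 0 0 0 0 0 / 0 0 0 0 0 0 / 0 0 0 0 0 0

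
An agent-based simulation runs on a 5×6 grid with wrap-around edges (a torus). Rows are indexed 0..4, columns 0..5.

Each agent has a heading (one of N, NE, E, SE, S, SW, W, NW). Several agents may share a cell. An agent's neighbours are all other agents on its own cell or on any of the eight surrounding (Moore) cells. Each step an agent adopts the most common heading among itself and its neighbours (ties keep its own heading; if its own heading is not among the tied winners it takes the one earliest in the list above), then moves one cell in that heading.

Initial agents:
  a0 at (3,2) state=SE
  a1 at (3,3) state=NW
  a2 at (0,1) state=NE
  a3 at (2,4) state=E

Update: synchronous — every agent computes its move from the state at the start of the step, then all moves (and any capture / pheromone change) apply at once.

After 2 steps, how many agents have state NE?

1

t=1: a0@(4,3):SE a1@(2,2):NW a2@(4,2):NE a3@(2,5):E
t=2: a0@(0,4):SE a1@(1,1):NW a2@(3,3):NE a3@(2,0):E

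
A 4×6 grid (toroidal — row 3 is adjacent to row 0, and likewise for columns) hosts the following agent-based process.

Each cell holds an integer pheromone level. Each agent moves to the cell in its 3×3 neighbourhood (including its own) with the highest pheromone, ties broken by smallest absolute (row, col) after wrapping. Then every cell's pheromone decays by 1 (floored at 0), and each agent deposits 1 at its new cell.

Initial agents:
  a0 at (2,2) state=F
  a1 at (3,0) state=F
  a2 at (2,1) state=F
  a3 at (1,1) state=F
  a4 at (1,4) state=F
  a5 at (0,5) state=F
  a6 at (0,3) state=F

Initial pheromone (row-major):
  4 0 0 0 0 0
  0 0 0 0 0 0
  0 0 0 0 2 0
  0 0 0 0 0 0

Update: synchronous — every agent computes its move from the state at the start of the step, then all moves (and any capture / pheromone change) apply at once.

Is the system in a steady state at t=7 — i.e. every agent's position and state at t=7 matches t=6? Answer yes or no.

t=1: a0@(1,1) a1@(0,0) a2@(1,0) a3@(0,0) a4@(2,4) a5@(0,0) a6@(0,2) | pheromone: 6 0 1 0 0 0 / 1 1 0 0 0 0 / 0 0 0 0 2 0 / 0 0 0 0 0 0
t=2: a0@(0,0) a1@(0,0) a2@(0,0) a3@(0,0) a4@(2,4) a5@(0,0) a6@(0,2) | pheromone: 10 0 1 0 0 0 / 0 0 0 0 0 0 / 0 0 0 0 2 0 / 0 0 0 0 0 0
t=3: a0@(0,0) a1@(0,0) a2@(0,0) a3@(0,0) a4@(2,4) a5@(0,0) a6@(0,2) | pheromone: 14 0 1 0 0 0 / 0 0 0 0 0 0 / 0 0 0 0 2 0 / 0 0 0 0 0 0
t=4: a0@(0,0) a1@(0,0) a2@(0,0) a3@(0,0) a4@(2,4) a5@(0,0) a6@(0,2) | pheromone: 18 0 1 0 0 0 / 0 0 0 0 0 0 / 0 0 0 0 2 0 / 0 0 0 0 0 0
t=5: a0@(0,0) a1@(0,0) a2@(0,0) a3@(0,0) a4@(2,4) a5@(0,0) a6@(0,2) | pheromone: 22 0 1 0 0 0 / 0 0 0 0 0 0 / 0 0 0 0 2 0 / 0 0 0 0 0 0
t=6: a0@(0,0) a1@(0,0) a2@(0,0) a3@(0,0) a4@(2,4) a5@(0,0) a6@(0,2) | pheromone: 26 0 1 0 0 0 / 0 0 0 0 0 0 / 0 0 0 0 2 0 / 0 0 0 0 0 0
t=7: a0@(0,0) a1@(0,0) a2@(0,0) a3@(0,0) a4@(2,4) a5@(0,0) a6@(0,2) | pheromone: 30 0 1 0 0 0 / 0 0 0 0 0 0 / 0 0 0 0 2 0 / 0 0 0 0 0 0

yes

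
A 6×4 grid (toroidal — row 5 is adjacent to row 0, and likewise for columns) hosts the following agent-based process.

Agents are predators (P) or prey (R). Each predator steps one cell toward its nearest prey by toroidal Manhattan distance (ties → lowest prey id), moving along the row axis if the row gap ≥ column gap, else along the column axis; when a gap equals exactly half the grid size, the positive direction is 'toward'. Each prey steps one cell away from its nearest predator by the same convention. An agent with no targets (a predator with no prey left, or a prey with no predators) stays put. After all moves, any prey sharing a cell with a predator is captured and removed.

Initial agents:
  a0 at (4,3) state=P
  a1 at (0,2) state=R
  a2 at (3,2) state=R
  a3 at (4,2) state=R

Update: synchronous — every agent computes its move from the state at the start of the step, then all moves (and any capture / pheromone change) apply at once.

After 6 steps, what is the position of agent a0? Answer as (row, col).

(4, 1)

t=1: a0@(4,2):P a1@(1,2):R a2@(2,2):R a3@(4,1):R
t=2: a0@(4,1):P a1@(0,2):R a2@(1,2):R a3@(4,0):R
t=3: a0@(4,0):P a1@(1,2):R a2@(0,2):R a3@(4,3):R
t=4: a0@(4,3):P a1@(0,2):R a2@(1,2):R a3@(4,2):R
t=5: a0@(4,2):P a1@(1,2):R a2@(0,2):R a3@(4,1):R
t=6: a0@(4,1):P a1@(0,2):R a2@(1,2):R a3@(4,0):R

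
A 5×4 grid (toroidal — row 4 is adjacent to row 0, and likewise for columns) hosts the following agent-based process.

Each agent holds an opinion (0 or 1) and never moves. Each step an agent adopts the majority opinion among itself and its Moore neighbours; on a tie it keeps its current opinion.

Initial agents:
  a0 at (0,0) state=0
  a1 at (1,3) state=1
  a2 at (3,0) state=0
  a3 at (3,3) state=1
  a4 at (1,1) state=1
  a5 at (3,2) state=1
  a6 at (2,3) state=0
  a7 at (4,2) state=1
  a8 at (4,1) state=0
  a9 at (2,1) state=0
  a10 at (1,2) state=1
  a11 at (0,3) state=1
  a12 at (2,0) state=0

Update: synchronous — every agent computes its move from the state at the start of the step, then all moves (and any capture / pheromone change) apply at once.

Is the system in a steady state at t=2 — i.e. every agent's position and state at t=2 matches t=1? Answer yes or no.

no

t=1: a0@(0,0):1 a1@(1,3):1 a2@(3,0):0 a3@(3,3):1 a4@(1,1):0 a5@(3,2):1 a6@(2,3):1 a7@(4,2):1 a8@(4,1):0 a9@(2,1):0 a10@(1,2):1 a11@(0,3):1 a12@(2,0):0
t=2: a0@(0,0):1 a1@(1,3):1 a2@(3,0):0 a3@(3,3):1 a4@(1,1):0 a5@(3,2):1 a6@(2,3):1 a7@(4,2):1 a8@(4,1):1 a9@(2,1):0 a10@(1,2):1 a11@(0,3):1 a12@(2,0):0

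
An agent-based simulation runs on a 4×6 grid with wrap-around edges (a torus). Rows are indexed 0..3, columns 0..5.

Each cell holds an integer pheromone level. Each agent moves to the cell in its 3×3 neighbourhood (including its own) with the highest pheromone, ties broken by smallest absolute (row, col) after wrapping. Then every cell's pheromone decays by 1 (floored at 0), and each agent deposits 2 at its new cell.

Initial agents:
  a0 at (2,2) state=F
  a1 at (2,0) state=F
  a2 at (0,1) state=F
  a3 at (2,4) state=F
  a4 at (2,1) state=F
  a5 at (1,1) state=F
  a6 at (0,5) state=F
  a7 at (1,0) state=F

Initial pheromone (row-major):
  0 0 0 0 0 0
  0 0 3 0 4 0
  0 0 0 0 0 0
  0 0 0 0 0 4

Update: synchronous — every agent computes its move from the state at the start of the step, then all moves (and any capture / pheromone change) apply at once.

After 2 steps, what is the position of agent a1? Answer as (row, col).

t=1: a0@(1,2) a1@(3,5) a2@(1,2) a3@(1,4) a4@(1,2) a5@(1,2) a6@(1,4) a7@(0,0) | pheromone: 2 0 0 0 0 0 / 0 0 10 0 7 0 / 0 0 0 0 0 0 / 0 0 0 0 0 5
t=2: a0@(1,2) a1@(3,5) a2@(1,2) a3@(1,4) a4@(1,2) a5@(1,2) a6@(1,4) a7@(3,5) | pheromone: 1 0 0 0 0 0 / 0 0 17 0 10 0 / 0 0 0 0 0 0 / 0 0 0 0 0 8

(3, 5)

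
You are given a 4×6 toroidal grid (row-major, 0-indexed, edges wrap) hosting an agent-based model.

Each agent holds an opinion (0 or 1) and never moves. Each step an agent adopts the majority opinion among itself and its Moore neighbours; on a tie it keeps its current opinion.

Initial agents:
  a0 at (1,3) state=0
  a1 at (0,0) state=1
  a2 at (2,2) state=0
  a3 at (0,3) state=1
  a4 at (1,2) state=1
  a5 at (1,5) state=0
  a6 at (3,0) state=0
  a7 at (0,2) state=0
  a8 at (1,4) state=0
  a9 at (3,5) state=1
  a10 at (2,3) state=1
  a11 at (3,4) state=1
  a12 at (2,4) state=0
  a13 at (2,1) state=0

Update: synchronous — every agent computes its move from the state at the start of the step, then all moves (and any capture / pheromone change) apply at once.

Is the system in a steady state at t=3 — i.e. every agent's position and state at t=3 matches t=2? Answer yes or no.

t=1: a0@(1,3):0 a1@(0,0):1 a2@(2,2):0 a3@(0,3):1 a4@(1,2):0 a5@(1,5):0 a6@(3,0):0 a7@(0,2):0 a8@(1,4):0 a9@(3,5):1 a10@(2,3):0 a11@(3,4):1 a12@(2,4):0 a13@(2,1):0
t=2: a0@(1,3):0 a1@(0,0):1 a2@(2,2):0 a3@(0,3):0 a4@(1,2):0 a5@(1,5):0 a6@(3,0):0 a7@(0,2):0 a8@(1,4):0 a9@(3,5):1 a10@(2,3):0 a11@(3,4):1 a12@(2,4):0 a13@(2,1):0
t=3: a0@(1,3):0 a1@(0,0):1 a2@(2,2):0 a3@(0,3):0 a4@(1,2):0 a5@(1,5):0 a6@(3,0):0 a7@(0,2):0 a8@(1,4):0 a9@(3,5):1 a10@(2,3):0 a11@(3,4):0 a12@(2,4):0 a13@(2,1):0

no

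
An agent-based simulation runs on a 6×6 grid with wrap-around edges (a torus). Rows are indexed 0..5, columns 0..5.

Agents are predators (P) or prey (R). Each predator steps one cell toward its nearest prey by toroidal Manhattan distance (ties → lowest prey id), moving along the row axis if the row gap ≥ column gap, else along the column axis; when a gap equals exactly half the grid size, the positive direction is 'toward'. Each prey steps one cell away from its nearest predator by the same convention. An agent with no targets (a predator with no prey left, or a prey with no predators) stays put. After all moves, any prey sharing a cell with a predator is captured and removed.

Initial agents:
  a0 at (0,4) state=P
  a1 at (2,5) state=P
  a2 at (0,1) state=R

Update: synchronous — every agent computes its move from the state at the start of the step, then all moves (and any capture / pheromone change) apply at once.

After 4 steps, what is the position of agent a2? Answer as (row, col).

t=1: a0@(0,5):P a1@(1,5):P a2@(0,0):R
t=2: a0@(0,0):P a1@(0,5):P a2@(0,1):R
t=3: a0@(0,1):P a1@(0,0):P a2@(0,2):R
t=4: a0@(0,2):P a1@(0,1):P a2@(0,3):R

(0, 3)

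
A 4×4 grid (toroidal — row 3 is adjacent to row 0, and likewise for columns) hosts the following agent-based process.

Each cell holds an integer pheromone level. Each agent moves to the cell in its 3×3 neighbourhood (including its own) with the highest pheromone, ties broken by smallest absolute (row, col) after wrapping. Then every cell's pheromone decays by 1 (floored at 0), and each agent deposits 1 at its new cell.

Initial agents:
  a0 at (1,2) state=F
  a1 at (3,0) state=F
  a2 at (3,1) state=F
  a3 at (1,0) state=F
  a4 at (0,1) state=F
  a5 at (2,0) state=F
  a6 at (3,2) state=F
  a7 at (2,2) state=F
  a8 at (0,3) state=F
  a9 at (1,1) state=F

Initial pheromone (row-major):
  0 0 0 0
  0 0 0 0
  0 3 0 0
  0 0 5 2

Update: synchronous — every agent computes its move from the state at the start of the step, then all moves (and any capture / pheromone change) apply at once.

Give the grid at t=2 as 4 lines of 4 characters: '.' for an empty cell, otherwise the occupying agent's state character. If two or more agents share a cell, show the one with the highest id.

....
....
....
..F.

t=1: a0@(2,1) a1@(2,1) a2@(3,2) a3@(2,1) a4@(3,2) a5@(2,1) a6@(3,2) a7@(3,2) a8@(3,2) a9@(2,1) | pheromone: 0 0 0 0 / 0 0 0 0 / 0 7 0 0 / 0 0 9 1
t=2: a0@(3,2) a1@(3,2) a2@(3,2) a3@(3,2) a4@(3,2) a5@(3,2) a6@(3,2) a7@(3,2) a8@(3,2) a9@(3,2) | pheromone: 0 0 0 0 / 0 0 0 0 / 0 6 0 0 / 0 0 18 0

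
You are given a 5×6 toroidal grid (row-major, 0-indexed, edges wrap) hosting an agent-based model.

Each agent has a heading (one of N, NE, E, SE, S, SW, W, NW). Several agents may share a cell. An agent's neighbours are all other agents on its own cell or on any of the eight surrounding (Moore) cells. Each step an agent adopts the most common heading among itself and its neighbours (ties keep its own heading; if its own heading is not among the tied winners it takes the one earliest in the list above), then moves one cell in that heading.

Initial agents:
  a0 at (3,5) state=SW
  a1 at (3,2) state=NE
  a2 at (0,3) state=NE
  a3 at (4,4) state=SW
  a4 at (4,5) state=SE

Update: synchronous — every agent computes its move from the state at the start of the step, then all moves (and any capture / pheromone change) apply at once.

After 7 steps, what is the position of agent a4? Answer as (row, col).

(1, 4)

t=1: a0@(4,4):SW a1@(2,3):NE a2@(4,4):NE a3@(0,3):SW a4@(0,4):SW
t=2: a0@(0,3):SW a1@(1,4):NE a2@(0,3):SW a3@(1,2):SW a4@(1,3):SW
t=3: a0@(1,2):SW a1@(2,3):SW a2@(1,2):SW a3@(2,1):SW a4@(2,2):SW
t=4: a0@(2,1):SW a1@(3,2):SW a2@(2,1):SW a3@(3,0):SW a4@(3,1):SW
t=5: a0@(3,0):SW a1@(4,1):SW a2@(3,0):SW a3@(4,5):SW a4@(4,0):SW
t=6: a0@(4,5):SW a1@(0,0):SW a2@(4,5):SW a3@(0,4):SW a4@(0,5):SW
t=7: a0@(0,4):SW a1@(1,5):SW a2@(0,4):SW a3@(1,3):SW a4@(1,4):SW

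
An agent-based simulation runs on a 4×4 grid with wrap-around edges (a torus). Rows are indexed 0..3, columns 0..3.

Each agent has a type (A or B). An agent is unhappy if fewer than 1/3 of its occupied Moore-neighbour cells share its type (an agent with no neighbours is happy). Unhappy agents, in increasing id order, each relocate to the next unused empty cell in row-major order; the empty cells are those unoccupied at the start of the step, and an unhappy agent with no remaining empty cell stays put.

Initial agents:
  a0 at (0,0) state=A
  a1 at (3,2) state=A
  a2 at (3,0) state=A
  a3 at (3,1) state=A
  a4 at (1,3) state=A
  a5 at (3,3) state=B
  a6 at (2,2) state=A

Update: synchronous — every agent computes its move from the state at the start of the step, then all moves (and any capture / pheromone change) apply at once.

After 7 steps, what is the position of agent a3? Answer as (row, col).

t=1: a0@(0,0):A a1@(3,2):A a2@(3,0):A a3@(3,1):A a4@(1,3):A a5@(0,1):B a6@(2,2):A
t=2: a0@(0,0):A a1@(3,2):A a2@(3,0):A a3@(3,1):A a4@(1,3):A a5@(0,2):B a6@(2,2):A
t=3: a0@(0,0):A a1@(3,2):A a2@(3,0):A a3@(3,1):A a4@(1,3):A a5@(0,1):B a6@(2,2):A
t=4: a0@(0,0):A a1@(3,2):A a2@(3,0):A a3@(3,1):A a4@(1,3):A a5@(0,2):B a6@(2,2):A
t=5: a0@(0,0):A a1@(3,2):A a2@(3,0):A a3@(3,1):A a4@(1,3):A a5@(0,1):B a6@(2,2):A
t=6: a0@(0,0):A a1@(3,2):A a2@(3,0):A a3@(3,1):A a4@(1,3):A a5@(0,2):B a6@(2,2):A
t=7: a0@(0,0):A a1@(3,2):A a2@(3,0):A a3@(3,1):A a4@(1,3):A a5@(0,1):B a6@(2,2):A

(3, 1)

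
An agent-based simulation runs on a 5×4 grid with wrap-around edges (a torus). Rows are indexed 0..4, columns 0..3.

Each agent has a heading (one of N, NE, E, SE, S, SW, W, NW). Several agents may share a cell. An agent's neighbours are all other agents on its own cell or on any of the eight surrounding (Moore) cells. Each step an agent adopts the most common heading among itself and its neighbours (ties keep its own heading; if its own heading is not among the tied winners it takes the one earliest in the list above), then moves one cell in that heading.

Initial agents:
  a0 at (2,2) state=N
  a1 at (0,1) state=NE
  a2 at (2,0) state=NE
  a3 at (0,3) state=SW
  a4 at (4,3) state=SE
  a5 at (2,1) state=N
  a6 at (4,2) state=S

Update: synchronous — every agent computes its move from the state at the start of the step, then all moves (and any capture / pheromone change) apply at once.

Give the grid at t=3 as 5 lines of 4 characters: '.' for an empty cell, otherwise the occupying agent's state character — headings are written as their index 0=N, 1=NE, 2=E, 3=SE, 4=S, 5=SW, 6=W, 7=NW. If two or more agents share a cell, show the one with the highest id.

t=1: a0@(1,2):N a1@(4,2):NE a2@(1,1):NE a3@(1,2):SW a4@(0,0):SE a5@(1,1):N a6@(0,2):S
t=2: a0@(0,2):N a1@(3,3):NE a2@(0,1):N a3@(0,2):N a4@(1,1):SE a5@(0,1):N a6@(4,2):N
t=3: a0@(4,2):N a1@(2,0):NE a2@(4,1):N a3@(4,2):N a4@(0,1):N a5@(4,1):N a6@(3,2):N

.0..
....
1...
..0.
.00.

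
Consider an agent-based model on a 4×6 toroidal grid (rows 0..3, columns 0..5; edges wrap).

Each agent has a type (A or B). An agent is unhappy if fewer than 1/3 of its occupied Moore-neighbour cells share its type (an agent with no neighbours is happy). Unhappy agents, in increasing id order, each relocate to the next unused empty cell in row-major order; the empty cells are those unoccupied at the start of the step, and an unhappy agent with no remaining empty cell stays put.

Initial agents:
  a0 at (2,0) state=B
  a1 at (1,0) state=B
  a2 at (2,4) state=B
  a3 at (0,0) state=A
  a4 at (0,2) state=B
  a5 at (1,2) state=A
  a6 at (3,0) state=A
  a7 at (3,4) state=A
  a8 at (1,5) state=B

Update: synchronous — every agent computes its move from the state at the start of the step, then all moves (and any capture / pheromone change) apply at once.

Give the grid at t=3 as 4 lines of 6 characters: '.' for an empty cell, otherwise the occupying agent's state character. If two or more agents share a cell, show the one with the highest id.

t=1: a0@(2,0):B a1@(1,0):B a2@(2,4):B a3@(0,0):A a4@(0,1):B a5@(0,3):A a6@(3,0):A a7@(0,4):A a8@(1,5):B
t=2: a0@(2,0):B a1@(1,0):B a2@(2,4):B a3@(0,2):A a4@(0,1):B a5@(0,3):A a6@(3,0):A a7@(0,4):A a8@(1,5):B
t=3: a0@(2,0):B a1@(1,0):B a2@(2,4):B a3@(0,2):A a4@(0,1):B a5@(0,3):A a6@(0,0):A a7@(0,4):A a8@(1,5):B

ABAAA.
B....B
B...B.
......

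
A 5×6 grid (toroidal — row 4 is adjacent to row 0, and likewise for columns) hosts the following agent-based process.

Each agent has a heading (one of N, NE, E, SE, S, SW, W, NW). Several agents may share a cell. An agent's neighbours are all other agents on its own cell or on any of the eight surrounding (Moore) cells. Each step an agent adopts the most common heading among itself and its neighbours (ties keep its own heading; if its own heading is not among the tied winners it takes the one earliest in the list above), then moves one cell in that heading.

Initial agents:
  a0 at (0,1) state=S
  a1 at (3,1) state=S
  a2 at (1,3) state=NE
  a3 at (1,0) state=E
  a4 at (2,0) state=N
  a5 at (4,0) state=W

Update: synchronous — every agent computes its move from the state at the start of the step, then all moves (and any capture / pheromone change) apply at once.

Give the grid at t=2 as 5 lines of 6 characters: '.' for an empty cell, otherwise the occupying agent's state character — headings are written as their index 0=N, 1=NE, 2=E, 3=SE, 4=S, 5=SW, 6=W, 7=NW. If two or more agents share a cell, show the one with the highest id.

.4....
4.....
44....
......
.....1

t=1: a0@(1,1):S a1@(4,1):S a2@(0,4):NE a3@(1,1):E a4@(1,0):N a5@(0,0):S
t=2: a0@(2,1):S a1@(0,1):S a2@(4,5):NE a3@(2,1):S a4@(2,0):S a5@(1,0):S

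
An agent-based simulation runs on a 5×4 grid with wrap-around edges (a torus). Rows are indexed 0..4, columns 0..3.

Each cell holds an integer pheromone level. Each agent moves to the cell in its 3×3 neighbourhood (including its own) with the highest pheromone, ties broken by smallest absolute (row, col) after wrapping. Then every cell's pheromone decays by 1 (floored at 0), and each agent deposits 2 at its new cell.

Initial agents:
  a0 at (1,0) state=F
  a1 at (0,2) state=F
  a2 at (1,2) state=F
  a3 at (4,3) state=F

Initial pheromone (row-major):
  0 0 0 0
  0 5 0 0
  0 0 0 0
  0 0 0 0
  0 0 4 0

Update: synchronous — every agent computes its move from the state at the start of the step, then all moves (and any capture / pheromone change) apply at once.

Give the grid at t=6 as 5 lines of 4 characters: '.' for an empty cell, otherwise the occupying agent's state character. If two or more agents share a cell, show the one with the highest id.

t=1: a0@(1,1) a1@(1,1) a2@(1,1) a3@(4,2) | pheromone: 0 0 0 0 / 0 10 0 0 / 0 0 0 0 / 0 0 0 0 / 0 0 5 0
t=2: a0@(1,1) a1@(1,1) a2@(1,1) a3@(4,2) | pheromone: 0 0 0 0 / 0 15 0 0 / 0 0 0 0 / 0 0 0 0 / 0 0 6 0
t=3: a0@(1,1) a1@(1,1) a2@(1,1) a3@(4,2) | pheromone: 0 0 0 0 / 0 20 0 0 / 0 0 0 0 / 0 0 0 0 / 0 0 7 0
t=4: a0@(1,1) a1@(1,1) a2@(1,1) a3@(4,2) | pheromone: 0 0 0 0 / 0 25 0 0 / 0 0 0 0 / 0 0 0 0 / 0 0 8 0
t=5: a0@(1,1) a1@(1,1) a2@(1,1) a3@(4,2) | pheromone: 0 0 0 0 / 0 30 0 0 / 0 0 0 0 / 0 0 0 0 / 0 0 9 0
t=6: a0@(1,1) a1@(1,1) a2@(1,1) a3@(4,2) | pheromone: 0 0 0 0 / 0 35 0 0 / 0 0 0 0 / 0 0 0 0 / 0 0 10 0

....
.F..
....
....
..F.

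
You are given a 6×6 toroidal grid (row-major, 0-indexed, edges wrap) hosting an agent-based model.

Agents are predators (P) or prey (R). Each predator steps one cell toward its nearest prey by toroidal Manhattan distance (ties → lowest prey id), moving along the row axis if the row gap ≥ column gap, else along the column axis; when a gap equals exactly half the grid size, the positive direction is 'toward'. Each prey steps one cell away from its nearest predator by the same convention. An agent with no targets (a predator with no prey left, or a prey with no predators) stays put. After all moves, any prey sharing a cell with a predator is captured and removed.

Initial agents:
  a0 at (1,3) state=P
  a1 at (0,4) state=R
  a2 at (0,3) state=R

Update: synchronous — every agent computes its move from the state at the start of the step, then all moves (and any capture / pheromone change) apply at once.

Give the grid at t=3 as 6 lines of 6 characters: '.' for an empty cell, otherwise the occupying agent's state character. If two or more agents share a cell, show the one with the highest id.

t=1: a0@(0,3):P a1@(5,4):R a2@(5,3):R
t=2: a0@(5,3):P a1@(4,4):R a2@(4,3):R
t=3: a0@(4,3):P a1@(3,4):R a2@(3,3):R

......
......
......
...RR.
...P..
......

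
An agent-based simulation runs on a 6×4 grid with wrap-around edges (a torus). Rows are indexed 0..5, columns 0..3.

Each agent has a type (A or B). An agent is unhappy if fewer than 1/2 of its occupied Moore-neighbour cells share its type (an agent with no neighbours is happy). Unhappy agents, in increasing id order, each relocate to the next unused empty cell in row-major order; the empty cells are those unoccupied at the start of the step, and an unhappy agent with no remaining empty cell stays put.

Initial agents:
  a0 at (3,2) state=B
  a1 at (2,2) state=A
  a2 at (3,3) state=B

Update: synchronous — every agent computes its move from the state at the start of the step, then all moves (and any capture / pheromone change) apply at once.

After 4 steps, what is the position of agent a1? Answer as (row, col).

(0, 0)

t=1: a0@(3,2):B a1@(0,0):A a2@(3,3):B
t=2: (unchanged — steady state)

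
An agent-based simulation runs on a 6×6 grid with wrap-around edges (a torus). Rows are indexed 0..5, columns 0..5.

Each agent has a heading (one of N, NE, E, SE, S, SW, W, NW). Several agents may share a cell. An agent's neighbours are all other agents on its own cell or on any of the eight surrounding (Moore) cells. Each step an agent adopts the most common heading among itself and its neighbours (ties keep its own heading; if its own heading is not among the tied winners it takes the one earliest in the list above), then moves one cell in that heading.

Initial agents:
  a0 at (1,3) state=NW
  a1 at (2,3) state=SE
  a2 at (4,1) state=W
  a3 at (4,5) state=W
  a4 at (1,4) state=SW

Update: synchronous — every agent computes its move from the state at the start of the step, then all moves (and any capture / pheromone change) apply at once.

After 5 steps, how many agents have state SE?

1

t=1: a0@(0,2):NW a1@(3,4):SE a2@(4,0):W a3@(4,4):W a4@(2,3):SW
t=2: a0@(5,1):NW a1@(4,5):SE a2@(4,5):W a3@(4,3):W a4@(3,2):SW
t=3: a0@(4,0):NW a1@(5,0):SE a2@(4,4):W a3@(4,2):W a4@(4,1):SW
t=4: a0@(3,5):NW a1@(0,1):SE a2@(4,3):W a3@(4,1):W a4@(5,0):SW
t=5: a0@(2,4):NW a1@(1,2):SE a2@(4,2):W a3@(4,0):W a4@(0,5):SW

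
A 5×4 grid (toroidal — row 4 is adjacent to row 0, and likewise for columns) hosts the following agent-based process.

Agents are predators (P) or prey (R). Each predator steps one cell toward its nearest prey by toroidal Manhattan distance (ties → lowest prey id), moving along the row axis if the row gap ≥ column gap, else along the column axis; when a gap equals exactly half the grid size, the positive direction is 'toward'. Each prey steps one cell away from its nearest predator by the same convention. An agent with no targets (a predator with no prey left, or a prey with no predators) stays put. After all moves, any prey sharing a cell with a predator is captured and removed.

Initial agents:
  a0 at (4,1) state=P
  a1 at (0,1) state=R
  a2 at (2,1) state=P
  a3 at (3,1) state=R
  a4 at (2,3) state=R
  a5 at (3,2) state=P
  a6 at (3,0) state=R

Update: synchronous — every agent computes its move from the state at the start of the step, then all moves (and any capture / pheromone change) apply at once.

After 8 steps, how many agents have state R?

t=1: a0@(0,1):P a1@(1,1):R a2@(3,1):P a3@(2,1):R a4@(2,2):R a5@(3,1):P a6@(2,0):R
t=2: a0@(1,1):P a2@(2,1):P a4@(1,2):R a5@(2,1):P a6@(1,0):R
t=3: a0@(1,2):P a2@(1,1):P a4@(1,3):R a5@(1,1):P a6@(1,3):R
t=4: a0@(1,3):P a2@(1,2):P a4@(1,0):R a5@(1,2):P a6@(1,0):R
t=5: a0@(1,0):P a2@(1,3):P a4@(1,1):R a5@(1,3):P a6@(1,1):R
t=6: a0@(1,1):P a2@(1,0):P a4@(1,2):R a5@(1,0):P a6@(1,2):R
t=7: a0@(1,2):P a2@(1,1):P a4@(1,3):R a5@(1,1):P a6@(1,3):R
t=8: a0@(1,3):P a2@(1,2):P a4@(1,0):R a5@(1,2):P a6@(1,0):R

2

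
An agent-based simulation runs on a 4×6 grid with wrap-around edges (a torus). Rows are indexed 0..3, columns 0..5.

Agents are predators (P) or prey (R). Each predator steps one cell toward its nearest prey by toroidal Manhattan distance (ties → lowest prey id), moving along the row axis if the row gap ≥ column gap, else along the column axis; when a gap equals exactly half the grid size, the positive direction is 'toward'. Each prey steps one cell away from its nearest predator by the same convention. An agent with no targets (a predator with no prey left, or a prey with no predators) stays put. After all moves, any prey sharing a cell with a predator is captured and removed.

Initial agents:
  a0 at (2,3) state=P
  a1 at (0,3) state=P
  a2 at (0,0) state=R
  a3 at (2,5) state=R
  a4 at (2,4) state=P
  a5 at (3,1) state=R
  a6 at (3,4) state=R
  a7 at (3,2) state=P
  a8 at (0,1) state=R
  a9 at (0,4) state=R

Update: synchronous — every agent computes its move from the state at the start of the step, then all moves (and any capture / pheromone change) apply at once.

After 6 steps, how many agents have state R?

t=1: a0@(2,4):P a1@(0,4):P a2@(0,5):R a3@(2,0):R a4@(2,5):P a5@(3,0):R a7@(3,1):P a8@(0,0):R a9@(0,5):R
t=2: a0@(2,5):P a1@(0,5):P a2@(0,0):R a3@(2,1):R a4@(2,0):P a5@(3,5):R a7@(3,0):P a8@(0,1):R a9@(0,0):R
t=3: a0@(3,5):P a1@(0,0):P a2@(0,1):R a3@(2,2):R a4@(2,1):P a5@(0,5):R a7@(0,0):P a8@(0,2):R a9@(0,1):R
t=4: a0@(0,5):P a1@(0,1):P a2@(0,2):R a3@(2,3):R a4@(2,2):P a5@(1,5):R a7@(0,1):P a8@(0,3):R a9@(0,2):R
t=5: a0@(1,5):P a1@(0,2):P a2@(0,3):R a3@(2,4):R a4@(2,3):P a5@(2,5):R a7@(0,2):P a9@(0,3):R
t=6: a0@(2,5):P a1@(0,3):P a2@(0,4):R a4@(2,4):P a5@(3,5):R a7@(0,3):P a9@(0,4):R

3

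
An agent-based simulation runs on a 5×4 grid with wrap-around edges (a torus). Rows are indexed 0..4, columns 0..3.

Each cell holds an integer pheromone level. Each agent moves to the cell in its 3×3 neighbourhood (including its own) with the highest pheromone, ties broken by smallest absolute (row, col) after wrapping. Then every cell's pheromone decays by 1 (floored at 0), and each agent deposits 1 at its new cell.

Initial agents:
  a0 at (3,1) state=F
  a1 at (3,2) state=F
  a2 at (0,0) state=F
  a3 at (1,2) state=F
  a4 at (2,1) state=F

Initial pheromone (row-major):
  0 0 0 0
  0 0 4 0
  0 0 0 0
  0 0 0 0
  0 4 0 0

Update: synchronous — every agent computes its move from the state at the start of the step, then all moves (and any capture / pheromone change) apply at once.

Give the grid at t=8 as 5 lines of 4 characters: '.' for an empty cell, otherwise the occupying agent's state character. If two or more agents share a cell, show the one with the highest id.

....
..F.
....
....
.F..

t=1: a0@(4,1) a1@(4,1) a2@(4,1) a3@(1,2) a4@(1,2) | pheromone: 0 0 0 0 / 0 0 5 0 / 0 0 0 0 / 0 0 0 0 / 0 6 0 0
t=2: a0@(4,1) a1@(4,1) a2@(4,1) a3@(1,2) a4@(1,2) | pheromone: 0 0 0 0 / 0 0 6 0 / 0 0 0 0 / 0 0 0 0 / 0 8 0 0
t=3: a0@(4,1) a1@(4,1) a2@(4,1) a3@(1,2) a4@(1,2) | pheromone: 0 0 0 0 / 0 0 7 0 / 0 0 0 0 / 0 0 0 0 / 0 10 0 0
t=4: a0@(4,1) a1@(4,1) a2@(4,1) a3@(1,2) a4@(1,2) | pheromone: 0 0 0 0 / 0 0 8 0 / 0 0 0 0 / 0 0 0 0 / 0 12 0 0
t=5: a0@(4,1) a1@(4,1) a2@(4,1) a3@(1,2) a4@(1,2) | pheromone: 0 0 0 0 / 0 0 9 0 / 0 0 0 0 / 0 0 0 0 / 0 14 0 0
t=6: a0@(4,1) a1@(4,1) a2@(4,1) a3@(1,2) a4@(1,2) | pheromone: 0 0 0 0 / 0 0 10 0 / 0 0 0 0 / 0 0 0 0 / 0 16 0 0
t=7: a0@(4,1) a1@(4,1) a2@(4,1) a3@(1,2) a4@(1,2) | pheromone: 0 0 0 0 / 0 0 11 0 / 0 0 0 0 / 0 0 0 0 / 0 18 0 0
t=8: a0@(4,1) a1@(4,1) a2@(4,1) a3@(1,2) a4@(1,2) | pheromone: 0 0 0 0 / 0 0 12 0 / 0 0 0 0 / 0 0 0 0 / 0 20 0 0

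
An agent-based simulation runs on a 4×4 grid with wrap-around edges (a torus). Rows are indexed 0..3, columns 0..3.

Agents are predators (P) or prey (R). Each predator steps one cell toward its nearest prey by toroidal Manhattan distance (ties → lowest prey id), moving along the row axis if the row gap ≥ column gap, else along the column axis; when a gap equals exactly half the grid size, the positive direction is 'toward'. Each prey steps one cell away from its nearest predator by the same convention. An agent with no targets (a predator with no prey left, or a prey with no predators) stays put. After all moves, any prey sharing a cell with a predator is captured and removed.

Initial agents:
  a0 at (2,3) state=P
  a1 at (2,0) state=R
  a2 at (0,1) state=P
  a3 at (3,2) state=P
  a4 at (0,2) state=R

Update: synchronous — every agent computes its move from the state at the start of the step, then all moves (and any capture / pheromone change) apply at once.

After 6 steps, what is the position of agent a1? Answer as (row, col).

(2, 2)

t=1: a0@(2,0):P a1@(2,1):R a2@(0,2):P a3@(0,2):P a4@(0,3):R
t=2: a0@(2,1):P a1@(2,2):R a2@(0,3):P a3@(0,3):P a4@(0,0):R
t=3: a0@(2,2):P a1@(2,3):R a2@(0,0):P a3@(0,0):P a4@(0,1):R
t=4: a0@(2,3):P a1@(2,0):R a2@(0,1):P a3@(0,1):P a4@(0,2):R
t=5: a0@(2,0):P a1@(2,1):R a2@(0,2):P a3@(0,2):P a4@(0,3):R
t=6: a0@(2,1):P a1@(2,2):R a2@(0,3):P a3@(0,3):P a4@(0,0):R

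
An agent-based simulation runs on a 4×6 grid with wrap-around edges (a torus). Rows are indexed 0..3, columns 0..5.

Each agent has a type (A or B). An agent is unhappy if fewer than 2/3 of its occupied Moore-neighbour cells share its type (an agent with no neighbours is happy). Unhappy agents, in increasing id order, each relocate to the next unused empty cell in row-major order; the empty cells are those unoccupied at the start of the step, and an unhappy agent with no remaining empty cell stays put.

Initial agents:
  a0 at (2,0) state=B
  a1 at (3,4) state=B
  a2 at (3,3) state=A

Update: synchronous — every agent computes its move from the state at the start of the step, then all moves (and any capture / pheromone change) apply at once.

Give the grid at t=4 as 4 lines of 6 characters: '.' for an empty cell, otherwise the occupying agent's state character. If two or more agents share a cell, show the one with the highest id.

..BA..
......
B.....
......

t=1: a0@(2,0):B a1@(0,0):B a2@(0,1):A
t=2: a0@(2,0):B a1@(0,2):B a2@(0,3):A
t=3: a0@(2,0):B a1@(0,0):B a2@(0,1):A
t=4: a0@(2,0):B a1@(0,2):B a2@(0,3):A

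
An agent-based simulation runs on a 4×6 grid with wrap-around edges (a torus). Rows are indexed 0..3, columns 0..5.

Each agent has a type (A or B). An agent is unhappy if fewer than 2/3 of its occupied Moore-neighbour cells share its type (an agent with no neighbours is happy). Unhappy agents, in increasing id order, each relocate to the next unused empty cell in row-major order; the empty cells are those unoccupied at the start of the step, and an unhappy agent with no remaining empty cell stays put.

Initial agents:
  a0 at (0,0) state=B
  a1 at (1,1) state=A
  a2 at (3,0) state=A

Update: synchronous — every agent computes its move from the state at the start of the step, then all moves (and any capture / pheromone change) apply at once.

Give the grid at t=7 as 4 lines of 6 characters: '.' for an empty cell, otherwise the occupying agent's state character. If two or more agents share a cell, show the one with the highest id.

t=1: a0@(0,1):B a1@(0,2):A a2@(0,3):A
t=2: a0@(0,0):B a1@(0,4):A a2@(0,3):A
t=3: (unchanged — steady state)

B..AA.
......
......
......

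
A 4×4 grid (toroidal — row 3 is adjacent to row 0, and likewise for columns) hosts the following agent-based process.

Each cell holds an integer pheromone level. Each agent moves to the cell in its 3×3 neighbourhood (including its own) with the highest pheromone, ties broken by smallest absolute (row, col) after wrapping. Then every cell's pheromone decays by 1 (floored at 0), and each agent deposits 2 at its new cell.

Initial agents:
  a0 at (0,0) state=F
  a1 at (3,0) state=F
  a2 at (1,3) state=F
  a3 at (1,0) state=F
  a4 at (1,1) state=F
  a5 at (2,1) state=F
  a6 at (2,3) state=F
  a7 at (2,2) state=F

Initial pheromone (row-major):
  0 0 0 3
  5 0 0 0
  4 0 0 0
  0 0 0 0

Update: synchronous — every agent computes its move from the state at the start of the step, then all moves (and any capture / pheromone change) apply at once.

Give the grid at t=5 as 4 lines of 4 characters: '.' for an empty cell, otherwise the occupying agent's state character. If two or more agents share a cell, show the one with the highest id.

....
F...
....
....

t=1: a0@(1,0) a1@(2,0) a2@(1,0) a3@(1,0) a4@(1,0) a5@(1,0) a6@(1,0) a7@(1,1) | pheromone: 0 0 0 2 / 16 2 0 0 / 5 0 0 0 / 0 0 0 0
t=2: a0@(1,0) a1@(1,0) a2@(1,0) a3@(1,0) a4@(1,0) a5@(1,0) a6@(1,0) a7@(1,0) | pheromone: 0 0 0 1 / 31 1 0 0 / 4 0 0 0 / 0 0 0 0
t=3: a0@(1,0) a1@(1,0) a2@(1,0) a3@(1,0) a4@(1,0) a5@(1,0) a6@(1,0) a7@(1,0) | pheromone: 0 0 0 0 / 46 0 0 0 / 3 0 0 0 / 0 0 0 0
t=4: a0@(1,0) a1@(1,0) a2@(1,0) a3@(1,0) a4@(1,0) a5@(1,0) a6@(1,0) a7@(1,0) | pheromone: 0 0 0 0 / 61 0 0 0 / 2 0 0 0 / 0 0 0 0
t=5: a0@(1,0) a1@(1,0) a2@(1,0) a3@(1,0) a4@(1,0) a5@(1,0) a6@(1,0) a7@(1,0) | pheromone: 0 0 0 0 / 76 0 0 0 / 1 0 0 0 / 0 0 0 0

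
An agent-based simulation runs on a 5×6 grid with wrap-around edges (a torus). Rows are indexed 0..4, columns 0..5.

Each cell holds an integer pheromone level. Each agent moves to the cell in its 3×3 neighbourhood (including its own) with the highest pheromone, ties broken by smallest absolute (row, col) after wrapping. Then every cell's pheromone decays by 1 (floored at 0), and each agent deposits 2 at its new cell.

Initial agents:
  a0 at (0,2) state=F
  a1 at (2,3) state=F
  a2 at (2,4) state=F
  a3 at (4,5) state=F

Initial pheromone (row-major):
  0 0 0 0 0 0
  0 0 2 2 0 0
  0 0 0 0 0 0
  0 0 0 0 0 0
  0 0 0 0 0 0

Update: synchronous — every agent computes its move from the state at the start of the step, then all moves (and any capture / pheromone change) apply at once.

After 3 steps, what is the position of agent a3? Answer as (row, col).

t=1: a0@(1,2) a1@(1,2) a2@(1,3) a3@(0,0) | pheromone: 2 0 0 0 0 0 / 0 0 5 3 0 0 / 0 0 0 0 0 0 / 0 0 0 0 0 0 / 0 0 0 0 0 0
t=2: a0@(1,2) a1@(1,2) a2@(1,2) a3@(0,0) | pheromone: 3 0 0 0 0 0 / 0 0 10 2 0 0 / 0 0 0 0 0 0 / 0 0 0 0 0 0 / 0 0 0 0 0 0
t=3: a0@(1,2) a1@(1,2) a2@(1,2) a3@(0,0) | pheromone: 4 0 0 0 0 0 / 0 0 15 1 0 0 / 0 0 0 0 0 0 / 0 0 0 0 0 0 / 0 0 0 0 0 0

(0, 0)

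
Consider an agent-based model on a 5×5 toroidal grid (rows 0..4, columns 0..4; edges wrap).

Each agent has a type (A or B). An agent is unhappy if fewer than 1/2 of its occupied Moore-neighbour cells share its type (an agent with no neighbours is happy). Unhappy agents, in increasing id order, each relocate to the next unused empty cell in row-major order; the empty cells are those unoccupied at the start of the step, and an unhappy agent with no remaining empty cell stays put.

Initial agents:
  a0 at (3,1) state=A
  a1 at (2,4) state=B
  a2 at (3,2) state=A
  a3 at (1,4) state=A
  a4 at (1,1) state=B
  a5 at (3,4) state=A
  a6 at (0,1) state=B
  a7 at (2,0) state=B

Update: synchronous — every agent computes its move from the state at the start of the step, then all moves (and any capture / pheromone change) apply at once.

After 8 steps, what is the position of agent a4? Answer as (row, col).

t=1: a0@(3,1):A a1@(0,0):B a2@(3,2):A a3@(0,2):A a4@(1,1):B a5@(0,3):A a6@(0,1):B a7@(0,4):B
t=2: a0@(3,1):A a1@(0,0):B a2@(3,2):A a3@(1,0):A a4@(1,1):B a5@(0,3):A a6@(0,1):B a7@(0,4):B
t=3: a0@(3,1):A a1@(0,0):B a2@(3,2):A a3@(0,2):A a4@(1,1):B a5@(1,2):A a6@(0,1):B a7@(1,3):B
t=4: a0@(3,1):A a1@(0,0):B a2@(3,2):A a3@(0,3):A a4@(1,1):B a5@(0,4):A a6@(0,1):B a7@(1,0):B
t=5: a0@(3,1):A a1@(0,0):B a2@(3,2):A a3@(0,3):A a4@(1,1):B a5@(0,2):A a6@(0,1):B a7@(1,0):B
t=6: a0@(3,1):A a1@(0,0):B a2@(3,2):A a3@(0,3):A a4@(1,1):B a5@(0,4):A a6@(0,1):B a7@(1,0):B
t=7: a0@(3,1):A a1@(0,0):B a2@(3,2):A a3@(0,3):A a4@(1,1):B a5@(0,2):A a6@(0,1):B a7@(1,0):B
t=8: a0@(3,1):A a1@(0,0):B a2@(3,2):A a3@(0,3):A a4@(1,1):B a5@(0,4):A a6@(0,1):B a7@(1,0):B

(1, 1)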